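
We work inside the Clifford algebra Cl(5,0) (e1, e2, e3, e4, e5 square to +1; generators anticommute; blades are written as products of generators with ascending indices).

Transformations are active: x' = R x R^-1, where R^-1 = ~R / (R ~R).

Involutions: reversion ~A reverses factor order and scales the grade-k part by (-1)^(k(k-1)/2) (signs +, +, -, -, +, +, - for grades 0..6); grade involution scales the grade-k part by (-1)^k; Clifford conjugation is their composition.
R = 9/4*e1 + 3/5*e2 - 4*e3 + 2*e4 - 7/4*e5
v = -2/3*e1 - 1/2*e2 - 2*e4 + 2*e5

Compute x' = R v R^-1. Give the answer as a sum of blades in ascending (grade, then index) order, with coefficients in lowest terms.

~R = 9/4*e1 + 3/5*e2 - 4*e3 + 2*e4 - 7/4*e5, and R ~R = 5697/200, so R^-1 = ~R / (5697/200).
R v = -93/10 - 29/40*e1 e2 - 8/3*e1 e3 - 19/6*e1 e4 + 10/3*e1 e5 - 2*e2 e3 - 1/5*e2 e4 + 13/40*e2 e5 + 8*e3 e4 - 8*e3 e5 + 1/2*e4 e5
Answer: -508/633*e1 + 137/1266*e2 + 4960/1899*e3 + 1318/1899*e4 - 1628/1899*e5


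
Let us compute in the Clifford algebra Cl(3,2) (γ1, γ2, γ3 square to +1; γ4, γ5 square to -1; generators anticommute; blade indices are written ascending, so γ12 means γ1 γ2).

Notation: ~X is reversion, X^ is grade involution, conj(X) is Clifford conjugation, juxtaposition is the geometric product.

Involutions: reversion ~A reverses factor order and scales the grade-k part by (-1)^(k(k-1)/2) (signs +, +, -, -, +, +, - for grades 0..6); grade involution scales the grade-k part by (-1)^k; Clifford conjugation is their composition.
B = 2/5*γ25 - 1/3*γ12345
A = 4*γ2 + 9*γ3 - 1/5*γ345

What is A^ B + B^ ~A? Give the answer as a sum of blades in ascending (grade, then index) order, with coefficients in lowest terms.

first term: -8/5*γ5 + 1/15*γ12 + 2/25*γ234 + 18/5*γ235 + 3*γ1245 - 4/3*γ1345
second term: -8/5*γ5 - 1/15*γ12 - 2/25*γ234 - 18/5*γ235 + 3*γ1245 - 4/3*γ1345
Answer: -16/5*γ5 + 6*γ1245 - 8/3*γ1345


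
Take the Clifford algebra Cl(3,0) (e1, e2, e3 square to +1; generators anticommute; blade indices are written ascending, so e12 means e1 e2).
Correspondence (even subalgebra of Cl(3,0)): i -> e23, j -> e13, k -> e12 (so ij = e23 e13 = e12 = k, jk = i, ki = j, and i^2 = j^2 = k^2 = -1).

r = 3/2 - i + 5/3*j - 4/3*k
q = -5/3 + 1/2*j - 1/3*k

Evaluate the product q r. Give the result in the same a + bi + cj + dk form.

In blades: q = -5/3 - 1/3*e12 + 1/2*e13, r = 3/2 - 4/3*e12 + 5/3*e13 - e23.
Distribute q over r term by term (generator squares from the signature, products reordered to ascending indices): (-5/3)*r = -5/2 + 20/9*e12 - 25/9*e13 + 5/3*e23; (-1/3*e12)*r = -4/9 - 1/2*e12 + 1/3*e13 + 5/9*e23; (1/2*e13)*r = -5/6 + 1/2*e12 + 3/4*e13 - 2/3*e23.
Sum: -34/9 + 20/9*e12 - 61/36*e13 + 14/9*e23; translating back through the correspondence:
Answer: -34/9 + 14/9*i - 61/36*j + 20/9*k


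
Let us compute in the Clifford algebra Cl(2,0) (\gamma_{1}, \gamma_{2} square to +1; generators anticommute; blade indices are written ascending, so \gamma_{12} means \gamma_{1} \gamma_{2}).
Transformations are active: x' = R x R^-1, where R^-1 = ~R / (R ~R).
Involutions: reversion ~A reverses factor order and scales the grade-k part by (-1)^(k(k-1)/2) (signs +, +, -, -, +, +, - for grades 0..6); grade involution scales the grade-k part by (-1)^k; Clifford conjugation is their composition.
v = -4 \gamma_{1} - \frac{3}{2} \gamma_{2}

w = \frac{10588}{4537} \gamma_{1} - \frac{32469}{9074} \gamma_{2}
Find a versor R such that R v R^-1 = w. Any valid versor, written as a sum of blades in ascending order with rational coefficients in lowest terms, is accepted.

Take R = v + w = -\frac{7560}{4537} \gamma_{1} - \frac{23040}{4537} \gamma_{2}. Because q(v) = q(w) = \frac{73}{4}, conjugation by R sends v exactly to w.
Answer: -\frac{7560}{4537} \gamma_{1} - \frac{23040}{4537} \gamma_{2}


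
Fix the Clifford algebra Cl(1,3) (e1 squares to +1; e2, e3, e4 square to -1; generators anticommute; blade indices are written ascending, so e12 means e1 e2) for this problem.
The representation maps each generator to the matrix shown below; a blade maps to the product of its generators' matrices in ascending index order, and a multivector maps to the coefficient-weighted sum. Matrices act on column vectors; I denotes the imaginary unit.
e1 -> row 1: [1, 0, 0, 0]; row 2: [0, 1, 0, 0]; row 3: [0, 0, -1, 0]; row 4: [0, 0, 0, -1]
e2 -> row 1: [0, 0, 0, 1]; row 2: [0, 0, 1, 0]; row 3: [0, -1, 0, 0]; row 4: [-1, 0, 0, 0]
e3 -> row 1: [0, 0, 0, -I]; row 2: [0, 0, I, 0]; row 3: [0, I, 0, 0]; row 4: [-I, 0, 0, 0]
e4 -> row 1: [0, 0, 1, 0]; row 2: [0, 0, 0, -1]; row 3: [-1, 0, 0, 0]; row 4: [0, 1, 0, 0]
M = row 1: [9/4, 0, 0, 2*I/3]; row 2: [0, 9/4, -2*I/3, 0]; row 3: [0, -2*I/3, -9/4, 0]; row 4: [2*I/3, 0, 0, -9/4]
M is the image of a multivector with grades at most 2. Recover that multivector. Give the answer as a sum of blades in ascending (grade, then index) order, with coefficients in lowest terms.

Method: the blade images are trace-orthogonal — tr(rho(e_A) rho(e_B)^-1) = 4 if A = B and 0 otherwise — and rho(e_A)^-1 = (e_A)^2 * rho(e_A) with (e_A)^2 = +1 or -1, so the coefficient of e_A in the preimage is (e_A)^2 * tr(M rho(e_A))/4.
Nonzero projections over blades of grade <= 2: e1: (e1)^2 = +1, tr(M rho(e1)) = 9, coefficient 9/4; e3: (e3)^2 = -1, tr(M rho(e3)) = 8/3, coefficient -2/3. Every other blade of grade <= 2 projects to 0.
Answer: 9/4*e1 - 2/3*e3


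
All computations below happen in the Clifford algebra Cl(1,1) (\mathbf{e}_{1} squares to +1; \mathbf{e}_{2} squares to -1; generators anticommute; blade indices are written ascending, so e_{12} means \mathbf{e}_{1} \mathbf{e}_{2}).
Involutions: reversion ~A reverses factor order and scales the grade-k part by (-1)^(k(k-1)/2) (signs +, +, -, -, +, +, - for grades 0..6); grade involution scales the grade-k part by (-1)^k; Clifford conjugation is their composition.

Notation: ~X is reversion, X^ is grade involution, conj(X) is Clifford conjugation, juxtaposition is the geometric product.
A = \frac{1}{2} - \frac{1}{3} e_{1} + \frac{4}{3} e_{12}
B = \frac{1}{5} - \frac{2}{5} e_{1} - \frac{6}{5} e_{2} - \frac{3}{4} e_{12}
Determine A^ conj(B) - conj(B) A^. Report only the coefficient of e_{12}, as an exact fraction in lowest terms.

first term: \frac{37}{30} - \frac{4}{3} e_{1} + \frac{19}{60} e_{2} + \frac{25}{24} e_{12}
second term: \frac{37}{30} + \frac{28}{15} e_{1} + \frac{53}{60} e_{2} + \frac{29}{120} e_{12}
Answer: \frac{4}{5}


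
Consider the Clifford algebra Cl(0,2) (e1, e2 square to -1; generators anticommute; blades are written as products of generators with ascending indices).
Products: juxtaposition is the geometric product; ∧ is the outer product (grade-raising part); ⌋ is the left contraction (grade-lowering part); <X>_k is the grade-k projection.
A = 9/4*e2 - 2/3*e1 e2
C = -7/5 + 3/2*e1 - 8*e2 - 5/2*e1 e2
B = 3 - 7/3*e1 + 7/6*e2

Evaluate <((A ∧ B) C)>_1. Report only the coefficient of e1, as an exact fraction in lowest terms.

step 1: 27/4*e2 + 13/4*e1 e2
step 2: 497/8 + 73/8*e1 - 183/40*e2 - 587/40*e1 e2
step 3: 73/8*e1 - 183/40*e2
Answer: 73/8


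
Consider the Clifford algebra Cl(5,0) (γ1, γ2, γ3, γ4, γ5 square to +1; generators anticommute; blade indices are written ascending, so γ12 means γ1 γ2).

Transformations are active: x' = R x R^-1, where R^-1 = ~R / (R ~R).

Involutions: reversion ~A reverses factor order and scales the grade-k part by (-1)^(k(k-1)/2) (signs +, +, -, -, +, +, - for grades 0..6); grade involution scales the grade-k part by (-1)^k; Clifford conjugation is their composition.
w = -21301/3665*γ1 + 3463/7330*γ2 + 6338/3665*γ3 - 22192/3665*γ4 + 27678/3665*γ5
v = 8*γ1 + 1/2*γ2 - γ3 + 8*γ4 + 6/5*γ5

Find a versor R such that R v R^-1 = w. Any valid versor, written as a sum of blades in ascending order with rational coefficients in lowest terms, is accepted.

The midline construction: v and w both square to 13069/100, so reflecting in their sum 8019/3665*γ1 + 3564/3665*γ2 + 2673/3665*γ3 + 7128/3665*γ4 + 32076/3665*γ5 exchanges them.
Answer: 8019/3665*γ1 + 3564/3665*γ2 + 2673/3665*γ3 + 7128/3665*γ4 + 32076/3665*γ5


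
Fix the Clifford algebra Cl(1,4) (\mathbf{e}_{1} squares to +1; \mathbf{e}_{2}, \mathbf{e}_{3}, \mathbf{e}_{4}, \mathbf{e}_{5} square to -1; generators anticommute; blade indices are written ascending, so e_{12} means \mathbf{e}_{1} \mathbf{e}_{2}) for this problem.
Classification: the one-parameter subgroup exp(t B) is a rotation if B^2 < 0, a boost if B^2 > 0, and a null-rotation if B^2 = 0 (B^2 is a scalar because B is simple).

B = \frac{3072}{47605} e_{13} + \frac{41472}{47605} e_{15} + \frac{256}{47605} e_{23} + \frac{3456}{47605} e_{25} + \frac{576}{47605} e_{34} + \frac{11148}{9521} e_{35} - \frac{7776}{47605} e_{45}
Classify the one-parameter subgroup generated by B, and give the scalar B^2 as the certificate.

B^2 term by term: the squares give (\frac{3072}{47605})^2*(e_{13})^2 + (\frac{41472}{47605})^2*(e_{15})^2 + (\frac{256}{47605})^2*(e_{23})^2 + (\frac{3456}{47605})^2*(e_{25})^2 + (\frac{576}{47605})^2*(e_{34})^2 + (\frac{11148}{9521})^2*(e_{35})^2 + (-\frac{7776}{47605})^2*(e_{45})^2 = \frac{9437184}{2266236025}*(+1) + \frac{1719926784}{2266236025}*(+1) + \frac{65536}{2266236025}*(-1) + \frac{11943936}{2266236025}*(-1) + \frac{331776}{2266236025}*(-1) + \frac{124277904}{90649441}*(-1) + \frac{60466176}{2266236025}*(-1) = -\frac{16}{25} (each basis 2-blade squares to minus the product of its generators' squares); cross terms between blades sharing an index anticommute and cancel; the commuting (index-disjoint) pairs give grade-4 terms 2*c*c'*(blade product), which cancel blade by blade — e_{1235}: -\frac{21233664}{2266236025} + \frac{21233664}{2266236025} = 0; e_{1345}: -\frac{47775744}{2266236025} + \frac{47775744}{2266236025} = 0; e_{2345}: -\frac{3981312}{2266236025} + \frac{3981312}{2266236025} = 0 — confirming B is simple. So B^2 = -\frac{16}{25}.
Answer: rotation, certificate B^2 = -\frac{16}{25}. Why this suffices: the scalar -\frac{16}{25} survives any versor conjugation, so its sign alone determines the class however B is presented.


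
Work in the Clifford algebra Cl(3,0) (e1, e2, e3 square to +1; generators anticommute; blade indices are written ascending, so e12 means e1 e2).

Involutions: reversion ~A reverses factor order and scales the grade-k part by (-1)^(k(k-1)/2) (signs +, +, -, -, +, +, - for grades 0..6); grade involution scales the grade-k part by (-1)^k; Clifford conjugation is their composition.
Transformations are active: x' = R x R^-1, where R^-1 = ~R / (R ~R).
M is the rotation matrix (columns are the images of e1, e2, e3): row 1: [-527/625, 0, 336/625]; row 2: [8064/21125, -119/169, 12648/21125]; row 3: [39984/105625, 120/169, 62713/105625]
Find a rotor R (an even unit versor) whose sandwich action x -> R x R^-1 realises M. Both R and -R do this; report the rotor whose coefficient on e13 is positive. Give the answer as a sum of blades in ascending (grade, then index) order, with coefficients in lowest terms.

Method: write R = a + b12*e12 + b13*e13 + b23*e23 with a^2 + b12^2 + b13^2 + b23^2 = 1 (so R^-1 = ~R). Expanding the columns R e_j ~R gives tr M = 4a^2 - 1 and, from the antisymmetric part, M21 - M12 = -4a*b12, M13 - M31 = 4a*b13, M32 - M23 = -4a*b23.
Here tr M = -4029/4225, so a^2 = (1 + tr M)/4 = 49/4225 and a = ±7/65. Taking a = 7/65: M21 - M12 = 8064/21125, M13 - M31 = 672/4225, M32 - M23 = 2352/21125, giving b12 = -288/325, b13 = 24/65, b23 = -84/325, i.e. R = 7/65 - 288/325*e12 + 24/65*e13 - 84/325*e23.
Its e13 coefficient is already positive.
Answer: 7/65 - 288/325*e12 + 24/65*e13 - 84/325*e23. Note: both R and -R realise this M (trace -4029/4225); the covering map identifies them, and the e13-coefficient sign is the tie-breaker.


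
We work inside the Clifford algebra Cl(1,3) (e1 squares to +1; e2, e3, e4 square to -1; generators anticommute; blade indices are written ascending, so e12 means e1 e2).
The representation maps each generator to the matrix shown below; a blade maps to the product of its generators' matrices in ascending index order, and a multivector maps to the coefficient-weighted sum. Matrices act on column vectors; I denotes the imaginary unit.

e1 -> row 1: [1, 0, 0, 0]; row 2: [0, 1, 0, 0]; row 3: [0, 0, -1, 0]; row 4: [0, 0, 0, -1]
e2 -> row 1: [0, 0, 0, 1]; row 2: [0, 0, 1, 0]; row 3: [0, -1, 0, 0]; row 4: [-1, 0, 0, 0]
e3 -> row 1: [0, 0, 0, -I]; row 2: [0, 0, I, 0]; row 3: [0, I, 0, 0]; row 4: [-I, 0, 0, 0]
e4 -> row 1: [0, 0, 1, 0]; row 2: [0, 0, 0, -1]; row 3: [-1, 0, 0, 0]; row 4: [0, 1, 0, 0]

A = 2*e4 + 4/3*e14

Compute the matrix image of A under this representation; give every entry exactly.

Bivector images (products of the table entries): rho(e14) = rho(e1)rho(e4) = row 1: [0, 0, 1, 0]; row 2: [0, 0, 0, -1]; row 3: [1, 0, 0, 0]; row 4: [0, -1, 0, 0].
M = (2)*rho(e4) + (4/3)*rho(e14), summed entrywise:
Answer: row 1: [0, 0, 10/3, 0]; row 2: [0, 0, 0, -10/3]; row 3: [-2/3, 0, 0, 0]; row 4: [0, 2/3, 0, 0]


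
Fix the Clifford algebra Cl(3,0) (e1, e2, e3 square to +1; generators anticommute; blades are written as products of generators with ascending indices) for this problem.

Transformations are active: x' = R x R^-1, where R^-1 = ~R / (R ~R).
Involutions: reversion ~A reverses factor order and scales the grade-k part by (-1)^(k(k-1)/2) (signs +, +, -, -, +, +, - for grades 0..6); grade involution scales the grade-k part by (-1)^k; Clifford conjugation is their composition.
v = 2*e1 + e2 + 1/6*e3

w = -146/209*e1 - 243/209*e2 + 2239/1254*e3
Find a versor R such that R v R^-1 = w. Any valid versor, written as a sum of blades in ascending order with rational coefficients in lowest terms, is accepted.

Sketch: the shared square 181/36 makes R = v + w = 272/209*e1 - 34/209*e2 + 408/209*e3 the natural versor; its sandwich fixes that direction, negates (v - w)/2, and sends v to w.
Answer: 272/209*e1 - 34/209*e2 + 408/209*e3


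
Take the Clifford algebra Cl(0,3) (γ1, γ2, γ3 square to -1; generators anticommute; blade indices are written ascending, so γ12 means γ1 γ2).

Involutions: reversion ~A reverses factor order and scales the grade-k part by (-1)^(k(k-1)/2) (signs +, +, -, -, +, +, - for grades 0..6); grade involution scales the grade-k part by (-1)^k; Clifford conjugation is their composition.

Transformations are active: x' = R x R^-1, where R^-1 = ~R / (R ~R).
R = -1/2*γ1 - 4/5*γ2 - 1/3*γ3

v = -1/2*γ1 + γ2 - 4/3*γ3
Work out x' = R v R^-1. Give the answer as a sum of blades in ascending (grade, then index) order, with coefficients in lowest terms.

~R = -1/2*γ1 - 4/5*γ2 - 1/3*γ3, and R ~R = -901/900, so R^-1 = ~R / (-901/900).
R v = 19/180 - 9/10*γ12 + 1/2*γ13 + 7/5*γ23
Answer: 1091/1802*γ1 - 749/901*γ2 + 3794/2703*γ3


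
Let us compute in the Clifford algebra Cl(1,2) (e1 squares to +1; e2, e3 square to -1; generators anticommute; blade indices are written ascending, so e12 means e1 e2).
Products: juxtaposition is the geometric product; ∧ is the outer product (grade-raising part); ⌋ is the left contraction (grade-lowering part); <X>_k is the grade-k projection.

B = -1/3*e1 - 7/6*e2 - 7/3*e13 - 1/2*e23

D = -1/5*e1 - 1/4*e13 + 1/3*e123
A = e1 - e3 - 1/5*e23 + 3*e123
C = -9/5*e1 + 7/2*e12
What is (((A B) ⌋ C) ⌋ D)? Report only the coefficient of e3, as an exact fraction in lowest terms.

step 1: -13/30 + 23/6*e1 + 15/2*e2 - 21/10*e3 - 49/30*e12 - 23/6*e13 - 13/6*e23 - 13/30*e123
step 2: -757/60 + 2703/100*e1 + 161/12*e2 - 91/60*e12
step 3: -2703/500 + 757/300*e1 - 26147/3600*e3 + 5491/720*e13 + 901/100*e23 - 757/180*e123
Answer: -26147/3600


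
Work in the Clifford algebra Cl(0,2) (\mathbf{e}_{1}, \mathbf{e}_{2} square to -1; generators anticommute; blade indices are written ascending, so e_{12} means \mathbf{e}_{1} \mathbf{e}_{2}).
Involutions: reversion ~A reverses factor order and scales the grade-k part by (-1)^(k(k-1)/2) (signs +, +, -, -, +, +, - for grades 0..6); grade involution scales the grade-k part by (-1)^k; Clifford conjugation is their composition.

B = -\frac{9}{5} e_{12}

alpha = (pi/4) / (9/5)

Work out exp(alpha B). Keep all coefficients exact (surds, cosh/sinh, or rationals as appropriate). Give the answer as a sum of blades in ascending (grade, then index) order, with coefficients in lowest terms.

B^2 = (-\frac{9}{5})^2*(e_{12})^2 = \frac{81}{25}*(-1) = -\frac{81}{25} (a basis 2-blade squares to minus the product of its generators' squares).
B^2 = -\frac{81}{25} — a negative square means the series sums to a rotation: l = \frac{9}{5}, alpha*l = \frac{\pi}{4}, so exp(alpha B) = cos(\frac{\pi}{4}) + (sin(\frac{\pi}{4})/(\frac{9}{5}))*B = \frac{\sqrt{2}}{2} + (\frac{5 \sqrt{2}}{18})*B.
Answer: \frac{\sqrt{2}}{2} - \frac{\sqrt{2}}{2} e_{12}


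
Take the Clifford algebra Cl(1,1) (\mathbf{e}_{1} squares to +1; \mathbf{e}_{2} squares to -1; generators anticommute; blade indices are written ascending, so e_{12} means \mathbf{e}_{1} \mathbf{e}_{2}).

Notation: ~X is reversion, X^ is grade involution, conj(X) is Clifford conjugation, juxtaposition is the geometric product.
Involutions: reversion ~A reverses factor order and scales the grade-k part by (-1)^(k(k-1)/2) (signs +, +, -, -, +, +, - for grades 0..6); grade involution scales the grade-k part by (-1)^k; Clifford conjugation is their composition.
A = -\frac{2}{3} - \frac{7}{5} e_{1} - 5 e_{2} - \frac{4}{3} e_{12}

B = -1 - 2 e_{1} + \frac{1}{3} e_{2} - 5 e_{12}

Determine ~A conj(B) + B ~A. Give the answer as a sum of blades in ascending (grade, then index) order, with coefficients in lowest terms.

first term: \frac{43}{15} - \frac{1102}{45} e_{1} - \frac{40}{9} e_{2} + \frac{29}{5} e_{12}
second term: -\frac{23}{15} - \frac{982}{45} e_{1} - \frac{44}{9} e_{2} + \frac{187}{15} e_{12}
Answer: \frac{4}{3} - \frac{2084}{45} e_{1} - \frac{28}{3} e_{2} + \frac{274}{15} e_{12}


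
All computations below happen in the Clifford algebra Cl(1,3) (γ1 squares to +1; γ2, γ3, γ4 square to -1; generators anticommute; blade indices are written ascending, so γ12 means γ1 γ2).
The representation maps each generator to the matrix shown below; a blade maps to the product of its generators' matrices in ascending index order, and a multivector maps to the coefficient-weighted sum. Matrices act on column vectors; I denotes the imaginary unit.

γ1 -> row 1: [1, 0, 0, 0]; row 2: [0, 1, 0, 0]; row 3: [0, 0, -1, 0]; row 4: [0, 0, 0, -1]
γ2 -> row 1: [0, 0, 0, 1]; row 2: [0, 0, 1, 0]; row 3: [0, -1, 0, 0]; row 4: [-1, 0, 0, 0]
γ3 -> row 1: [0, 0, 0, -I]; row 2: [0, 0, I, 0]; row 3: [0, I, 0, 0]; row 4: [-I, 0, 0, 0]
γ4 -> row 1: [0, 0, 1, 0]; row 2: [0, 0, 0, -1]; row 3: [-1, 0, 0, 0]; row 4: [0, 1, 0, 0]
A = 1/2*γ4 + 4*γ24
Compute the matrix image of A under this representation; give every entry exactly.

Bivector images (products of the table entries): rho(γ24) = rho(γ2)rho(γ4) = row 1: [0, 1, 0, 0]; row 2: [-1, 0, 0, 0]; row 3: [0, 0, 0, 1]; row 4: [0, 0, -1, 0].
M = (1/2)*rho(γ4) + (4)*rho(γ24), summed entrywise:
Answer: row 1: [0, 4, 1/2, 0]; row 2: [-4, 0, 0, -1/2]; row 3: [-1/2, 0, 0, 4]; row 4: [0, 1/2, -4, 0]


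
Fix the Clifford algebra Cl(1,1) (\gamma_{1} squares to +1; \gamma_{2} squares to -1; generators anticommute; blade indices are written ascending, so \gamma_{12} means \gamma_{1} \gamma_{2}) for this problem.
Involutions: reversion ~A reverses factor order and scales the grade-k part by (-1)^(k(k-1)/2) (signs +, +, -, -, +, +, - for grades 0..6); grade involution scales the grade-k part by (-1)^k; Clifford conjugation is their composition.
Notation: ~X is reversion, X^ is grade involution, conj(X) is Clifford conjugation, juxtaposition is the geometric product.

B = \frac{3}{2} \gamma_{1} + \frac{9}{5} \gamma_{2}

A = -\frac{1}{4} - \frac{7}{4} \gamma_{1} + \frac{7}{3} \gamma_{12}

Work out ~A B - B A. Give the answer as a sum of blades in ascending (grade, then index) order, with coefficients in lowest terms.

first term: -\frac{21}{8} + \frac{153}{40} \gamma_{1} + \frac{61}{20} \gamma_{2} - \frac{63}{20} \gamma_{12}
second term: -\frac{21}{8} + \frac{153}{40} \gamma_{1} + \frac{61}{20} \gamma_{2} + \frac{63}{20} \gamma_{12}
Answer: -\frac{63}{10} \gamma_{12}


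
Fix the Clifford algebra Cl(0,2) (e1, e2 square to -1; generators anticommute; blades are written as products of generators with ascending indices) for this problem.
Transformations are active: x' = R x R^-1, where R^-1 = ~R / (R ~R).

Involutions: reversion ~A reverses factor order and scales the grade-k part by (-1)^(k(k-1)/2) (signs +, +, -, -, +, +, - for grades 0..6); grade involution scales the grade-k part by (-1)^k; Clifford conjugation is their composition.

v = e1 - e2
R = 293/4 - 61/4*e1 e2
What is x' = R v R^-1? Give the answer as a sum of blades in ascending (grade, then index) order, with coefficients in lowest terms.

~R = 293/4 + 61/4*e1 e2, and R ~R = 44785/8, so R^-1 = ~R / (44785/8).
R v = 58*e1 - 177/2*e2
Answer: 23191/44785*e1 - 58937/44785*e2


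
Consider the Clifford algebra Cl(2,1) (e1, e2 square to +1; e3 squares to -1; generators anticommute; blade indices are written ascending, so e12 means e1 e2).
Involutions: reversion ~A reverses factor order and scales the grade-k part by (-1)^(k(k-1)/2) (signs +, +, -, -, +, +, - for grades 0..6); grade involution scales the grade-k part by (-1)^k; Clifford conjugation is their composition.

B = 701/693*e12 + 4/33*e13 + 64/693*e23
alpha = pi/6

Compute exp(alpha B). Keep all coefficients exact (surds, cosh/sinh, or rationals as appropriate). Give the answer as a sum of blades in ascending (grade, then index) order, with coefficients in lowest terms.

B^2 term by term: the squares give (701/693)^2*(e12)^2 + (4/33)^2*(e13)^2 + (64/693)^2*(e23)^2 = 491401/480249*(-1) + 16/1089*(+1) + 4096/480249*(+1) = -1 (each basis 2-blade squares to minus the product of its generators' squares); cross terms between blades sharing an index anticommute and cancel. So B^2 = -1.
B^2 = -1 — B^2 < 0, so the exponential closes trigonometrically: l = 1, alpha*l = pi/6, so exp(alpha B) = cos(pi/6) + (sin(pi/6)/1)*B = sqrt(3)/2 + (1/2)*B.
Answer: sqrt(3)/2 + 701/1386*e12 + 2/33*e13 + 32/693*e23


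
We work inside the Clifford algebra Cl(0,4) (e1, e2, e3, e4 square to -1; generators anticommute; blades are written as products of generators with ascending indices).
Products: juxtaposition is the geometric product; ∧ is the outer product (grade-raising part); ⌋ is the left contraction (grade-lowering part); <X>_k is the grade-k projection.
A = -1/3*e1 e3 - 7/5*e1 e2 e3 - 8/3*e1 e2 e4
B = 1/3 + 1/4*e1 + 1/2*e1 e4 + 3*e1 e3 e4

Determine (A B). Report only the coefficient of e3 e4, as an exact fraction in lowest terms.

step 1: -4/3*e2 - 1/12*e3 + e4 - 1/9*e1 e3 + 167/20*e2 e3 - 53/15*e2 e4 - 1/6*e3 e4 - 7/15*e1 e2 e3 - 8/9*e1 e2 e4 + 7/10*e2 e3 e4
Answer: -1/6


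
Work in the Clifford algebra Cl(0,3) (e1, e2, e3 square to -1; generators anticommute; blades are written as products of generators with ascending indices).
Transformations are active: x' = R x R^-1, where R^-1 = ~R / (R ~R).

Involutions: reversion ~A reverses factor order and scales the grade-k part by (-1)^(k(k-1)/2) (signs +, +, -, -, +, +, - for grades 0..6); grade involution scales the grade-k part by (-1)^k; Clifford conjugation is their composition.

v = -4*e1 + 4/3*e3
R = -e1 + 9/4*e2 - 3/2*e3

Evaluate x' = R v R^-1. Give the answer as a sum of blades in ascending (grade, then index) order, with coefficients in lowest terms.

~R = -e1 + 9/4*e2 - 3/2*e3, and R ~R = -133/16, so R^-1 = ~R / (-133/16).
R v = -2 + 9*e1 e2 - 22/3*e1 e3 + 3*e2 e3
Answer: 468/133*e1 + 144/133*e2 - 820/399*e3


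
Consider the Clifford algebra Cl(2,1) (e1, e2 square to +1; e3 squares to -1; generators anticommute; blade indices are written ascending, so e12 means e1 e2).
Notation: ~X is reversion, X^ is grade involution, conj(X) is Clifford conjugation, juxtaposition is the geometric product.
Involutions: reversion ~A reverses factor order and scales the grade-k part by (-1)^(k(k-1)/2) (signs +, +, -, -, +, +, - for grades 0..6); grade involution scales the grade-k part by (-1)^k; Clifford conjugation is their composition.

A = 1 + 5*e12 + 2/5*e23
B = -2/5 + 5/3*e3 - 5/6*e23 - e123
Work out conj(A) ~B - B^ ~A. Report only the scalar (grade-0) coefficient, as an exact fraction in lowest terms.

first term: -11/15 - 2/5*e1 + 2/3*e2 + 20/3*e3 + 2*e12 - 25/6*e13 + 149/150*e23 - 22/3*e123
second term: -1/15 - 2/5*e1 + 2/3*e2 + 10/3*e3 + 2*e12 - 25/6*e13 - 101/150*e23 + 28/3*e123
Answer: -2/3


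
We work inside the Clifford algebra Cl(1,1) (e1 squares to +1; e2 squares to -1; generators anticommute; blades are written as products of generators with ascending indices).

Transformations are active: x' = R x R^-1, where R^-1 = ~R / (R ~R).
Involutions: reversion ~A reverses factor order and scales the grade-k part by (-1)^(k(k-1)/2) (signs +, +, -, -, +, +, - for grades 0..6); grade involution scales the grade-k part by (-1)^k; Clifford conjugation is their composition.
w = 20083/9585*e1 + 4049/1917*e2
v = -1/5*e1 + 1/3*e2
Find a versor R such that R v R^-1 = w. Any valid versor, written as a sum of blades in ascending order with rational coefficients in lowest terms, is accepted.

Key observation: q(v) = q(w) = -16/225 (sandwiches preserve the norm), so R = v + w = 18166/9585*e1 + 4688/1917*e2 works whenever it is invertible — the component of v along it is kept and (v - w)/2 reverses, sending v to w.
Answer: 18166/9585*e1 + 4688/1917*e2


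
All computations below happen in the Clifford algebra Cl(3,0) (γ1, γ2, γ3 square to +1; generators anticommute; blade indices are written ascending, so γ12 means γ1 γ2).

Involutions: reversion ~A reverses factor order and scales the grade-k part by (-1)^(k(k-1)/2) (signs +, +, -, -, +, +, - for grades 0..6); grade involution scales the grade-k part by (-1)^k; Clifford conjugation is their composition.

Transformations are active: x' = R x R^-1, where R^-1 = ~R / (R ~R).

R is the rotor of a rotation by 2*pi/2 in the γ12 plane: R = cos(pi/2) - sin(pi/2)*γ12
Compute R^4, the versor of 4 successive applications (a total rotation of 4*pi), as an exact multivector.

Because a rotor carries half the rotation angle, composing 4 copies of this γ12-plane rotor multiplies the phase: 4*(pi/2) = 2*pi, hence R^4 = cos(2*pi) - sin(2*pi)*γ12.
cos(2*pi) = 1 and sin(2*pi) = 0, so R^4 = 1. The total rotation 4*pi is 2 full turns, so every vector returns to itself, yet the rotor is +1, back on the identity sheet (an even number of 2*pi turns).
Answer: 1


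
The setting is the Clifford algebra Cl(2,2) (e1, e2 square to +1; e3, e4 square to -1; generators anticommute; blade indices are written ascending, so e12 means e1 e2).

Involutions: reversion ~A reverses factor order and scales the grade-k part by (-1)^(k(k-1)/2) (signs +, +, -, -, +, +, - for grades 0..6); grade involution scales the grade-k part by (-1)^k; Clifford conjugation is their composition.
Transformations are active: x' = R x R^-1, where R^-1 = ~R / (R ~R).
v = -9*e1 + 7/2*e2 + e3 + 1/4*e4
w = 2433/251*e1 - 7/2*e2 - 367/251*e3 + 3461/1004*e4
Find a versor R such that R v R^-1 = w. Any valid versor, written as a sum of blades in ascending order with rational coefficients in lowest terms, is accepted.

Reasoning: v^2 = w^2 = 1475/16 since conjugation preserves the quadratic form; R = v + w = 174/251*e1 - 116/251*e3 + 928/251*e4 is then valid when invertible, keeping its own part and reversing (v - w)/2.
Answer: 174/251*e1 - 116/251*e3 + 928/251*e4


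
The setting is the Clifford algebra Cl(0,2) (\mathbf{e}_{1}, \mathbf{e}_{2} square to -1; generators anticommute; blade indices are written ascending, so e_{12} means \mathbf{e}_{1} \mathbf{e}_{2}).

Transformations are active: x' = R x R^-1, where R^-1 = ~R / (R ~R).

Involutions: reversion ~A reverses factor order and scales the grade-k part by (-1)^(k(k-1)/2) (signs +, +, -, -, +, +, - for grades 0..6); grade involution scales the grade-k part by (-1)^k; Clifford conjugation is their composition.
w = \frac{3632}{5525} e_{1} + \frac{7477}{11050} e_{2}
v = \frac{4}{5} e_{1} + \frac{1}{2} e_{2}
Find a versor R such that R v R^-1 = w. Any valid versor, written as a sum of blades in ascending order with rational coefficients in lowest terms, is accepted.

Here q(v) = q(w) = -\frac{89}{100}; the classical choice R = v + w = \frac{8052}{5525} e_{1} + \frac{6501}{5525} e_{2} then realises v -> w under the sandwich.
Answer: \frac{8052}{5525} e_{1} + \frac{6501}{5525} e_{2}


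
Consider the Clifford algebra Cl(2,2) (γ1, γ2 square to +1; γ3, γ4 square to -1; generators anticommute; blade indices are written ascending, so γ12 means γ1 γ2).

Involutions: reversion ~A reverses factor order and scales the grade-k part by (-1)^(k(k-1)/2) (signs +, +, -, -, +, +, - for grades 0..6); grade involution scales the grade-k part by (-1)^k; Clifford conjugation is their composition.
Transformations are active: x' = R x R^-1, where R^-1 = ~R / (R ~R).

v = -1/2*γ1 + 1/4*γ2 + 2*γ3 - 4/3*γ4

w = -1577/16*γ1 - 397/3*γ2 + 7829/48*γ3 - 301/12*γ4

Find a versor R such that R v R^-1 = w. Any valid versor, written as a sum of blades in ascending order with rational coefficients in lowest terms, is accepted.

Take R = v + w = -1585/16*γ1 - 1585/12*γ2 + 7925/48*γ3 - 317/12*γ4. Because q(v) = q(w) = -787/144, conjugation by R sends v exactly to w.
Answer: -1585/16*γ1 - 1585/12*γ2 + 7925/48*γ3 - 317/12*γ4


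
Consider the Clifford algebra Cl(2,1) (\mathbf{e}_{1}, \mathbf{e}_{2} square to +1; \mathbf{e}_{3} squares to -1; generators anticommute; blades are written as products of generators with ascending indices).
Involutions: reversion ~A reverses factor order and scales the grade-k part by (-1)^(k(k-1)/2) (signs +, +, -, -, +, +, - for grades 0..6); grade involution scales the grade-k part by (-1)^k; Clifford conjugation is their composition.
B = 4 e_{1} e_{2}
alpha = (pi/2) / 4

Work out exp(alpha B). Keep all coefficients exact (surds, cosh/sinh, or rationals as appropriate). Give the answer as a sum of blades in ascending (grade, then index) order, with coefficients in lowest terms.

B^2 = (4)^2*(e_{1} e_{2})^2 = 16*(-1) = -16 (a basis 2-blade squares to minus the product of its generators' squares).
B^2 = -16 — the series telescopes trigonometrically here: l = 4, alpha*l = \frac{\pi}{2}, so exp(alpha B) = cos(\frac{\pi}{2}) + (sin(\frac{\pi}{2})/4)*B = 0 + (\frac{1}{4})*B.
Answer: e_{1} e_{2}


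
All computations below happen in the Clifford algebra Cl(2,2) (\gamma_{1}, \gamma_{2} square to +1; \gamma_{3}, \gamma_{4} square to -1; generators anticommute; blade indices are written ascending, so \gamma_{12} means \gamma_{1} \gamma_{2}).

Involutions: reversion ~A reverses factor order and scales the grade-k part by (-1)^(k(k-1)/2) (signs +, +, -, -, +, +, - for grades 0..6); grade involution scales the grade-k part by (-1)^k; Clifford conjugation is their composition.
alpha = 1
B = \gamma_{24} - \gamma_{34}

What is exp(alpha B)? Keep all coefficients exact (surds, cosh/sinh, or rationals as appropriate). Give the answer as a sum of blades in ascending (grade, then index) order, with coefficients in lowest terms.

B^2 term by term: the squares give (1)^2*(\gamma_{24})^2 + (-1)^2*(\gamma_{34})^2 = 1*(+1) + 1*(-1) = 0 (each basis 2-blade squares to minus the product of its generators' squares); cross terms between blades sharing an index anticommute and cancel. So B^2 = 0.
B^2 = 0, so the series closes: exp(alpha B) = 1 + alpha B (parabolic case).
Answer: 1 + \gamma_{24} - \gamma_{34}


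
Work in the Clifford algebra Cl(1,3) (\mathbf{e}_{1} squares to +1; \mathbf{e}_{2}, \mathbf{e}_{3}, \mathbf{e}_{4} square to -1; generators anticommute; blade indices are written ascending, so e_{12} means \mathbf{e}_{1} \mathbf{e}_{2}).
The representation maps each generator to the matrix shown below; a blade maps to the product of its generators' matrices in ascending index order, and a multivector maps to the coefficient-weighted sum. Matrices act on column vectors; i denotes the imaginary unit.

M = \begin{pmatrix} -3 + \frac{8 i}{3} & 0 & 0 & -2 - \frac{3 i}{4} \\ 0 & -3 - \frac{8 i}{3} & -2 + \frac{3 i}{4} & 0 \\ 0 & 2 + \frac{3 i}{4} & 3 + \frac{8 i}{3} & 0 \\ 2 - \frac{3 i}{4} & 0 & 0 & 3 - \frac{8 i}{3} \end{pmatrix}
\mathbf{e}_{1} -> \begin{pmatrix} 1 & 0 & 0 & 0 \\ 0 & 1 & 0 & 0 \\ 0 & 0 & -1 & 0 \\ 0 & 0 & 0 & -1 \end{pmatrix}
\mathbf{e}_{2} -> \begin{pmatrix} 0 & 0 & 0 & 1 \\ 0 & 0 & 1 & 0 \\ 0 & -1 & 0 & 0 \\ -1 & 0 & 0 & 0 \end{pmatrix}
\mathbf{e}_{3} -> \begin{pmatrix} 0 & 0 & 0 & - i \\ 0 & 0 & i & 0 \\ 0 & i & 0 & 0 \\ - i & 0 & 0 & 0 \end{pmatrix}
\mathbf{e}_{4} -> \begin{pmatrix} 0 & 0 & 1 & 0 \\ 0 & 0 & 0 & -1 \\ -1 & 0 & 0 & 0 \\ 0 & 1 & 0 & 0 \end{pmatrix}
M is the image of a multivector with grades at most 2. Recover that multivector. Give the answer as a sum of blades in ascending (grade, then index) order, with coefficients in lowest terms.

Method: the blade images are trace-orthogonal — tr(rho(e_A) rho(e_B)^-1) = 4 if A = B and 0 otherwise — and rho(e_A)^-1 = (e_A)^2 * rho(e_A) with (e_A)^2 = +1 or -1, so the coefficient of e_A in the preimage is (e_A)^2 * tr(M rho(e_A))/4.
Nonzero projections over blades of grade <= 2: e_{1}: (e_{1})^2 = +1, tr(M rho(e_{1})) = -12, coefficient -3; e_{2}: (e_{2})^2 = -1, tr(M rho(e_{2})) = 8, coefficient -2; e_{3}: (e_{3})^2 = -1, tr(M rho(e_{3})) = -3, coefficient \frac{3}{4}; e_{23}: (e_{23})^2 = -1, tr(M rho(e_{23})) = \frac{32}{3}, coefficient -\frac{8}{3}. Every other blade of grade <= 2 projects to 0.
Answer: -3 e_{1} - 2 e_{2} + \frac{3}{4} e_{3} - \frac{8}{3} e_{23}


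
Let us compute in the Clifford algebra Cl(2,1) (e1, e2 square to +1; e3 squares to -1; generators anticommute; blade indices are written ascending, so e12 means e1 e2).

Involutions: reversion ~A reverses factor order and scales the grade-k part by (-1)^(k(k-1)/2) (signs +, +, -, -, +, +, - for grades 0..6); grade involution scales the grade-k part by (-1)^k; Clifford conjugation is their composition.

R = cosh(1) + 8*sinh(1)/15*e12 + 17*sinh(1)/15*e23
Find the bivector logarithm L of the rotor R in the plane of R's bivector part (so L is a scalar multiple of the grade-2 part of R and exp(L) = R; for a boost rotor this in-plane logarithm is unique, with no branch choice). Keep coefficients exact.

The scalar part of R is cosh(1), giving the rapidity magnitude (cosh is even); the bivector part supplies orientation, its quotient by sinh of the rapidity is the plane, and L = rapidity * plane — unique in that plane, since flipping both signs leaves L unchanged.
Concretely: cosh(rapidity) = cosh(1) gives rapidity = ±1, and since rapidity/sinh(rapidity) is even the sign is immaterial: L = (rapidity/sinh(rapidity)) * <R>_2 = (1/sinh(1)) * <R>_2.
Answer: 8/15*e12 + 17/15*e23


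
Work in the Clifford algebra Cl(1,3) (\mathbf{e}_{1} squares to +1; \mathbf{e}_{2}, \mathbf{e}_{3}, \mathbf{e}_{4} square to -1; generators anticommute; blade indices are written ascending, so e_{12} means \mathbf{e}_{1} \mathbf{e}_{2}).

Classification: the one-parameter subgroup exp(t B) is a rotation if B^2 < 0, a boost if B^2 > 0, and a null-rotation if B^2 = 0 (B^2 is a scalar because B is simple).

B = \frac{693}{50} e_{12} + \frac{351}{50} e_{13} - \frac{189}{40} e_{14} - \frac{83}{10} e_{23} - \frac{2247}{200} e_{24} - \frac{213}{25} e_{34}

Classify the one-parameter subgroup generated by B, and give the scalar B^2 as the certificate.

B^2 term by term: the squares give (\frac{693}{50})^2*(e_{12})^2 + (\frac{351}{50})^2*(e_{13})^2 + (-\frac{189}{40})^2*(e_{14})^2 + (-\frac{83}{10})^2*(e_{23})^2 + (-\frac{2247}{200})^2*(e_{24})^2 + (-\frac{213}{25})^2*(e_{34})^2 = \frac{480249}{2500}*(+1) + \frac{123201}{2500}*(+1) + \frac{35721}{1600}*(+1) + \frac{6889}{100}*(-1) + \frac{5049009}{40000}*(-1) + \frac{45369}{625}*(-1) = -4 (each basis 2-blade squares to minus the product of its generators' squares); cross terms between blades sharing an index anticommute and cancel; the commuting (index-disjoint) pairs give grade-4 terms 2*c*c'*(blade product), which cancel blade by blade — e_{1234}: -\frac{147609}{625} + \frac{788697}{5000} + \frac{15687}{200} = 0 — confirming B is simple. So B^2 = -4.
Answer: rotation, certificate B^2 = -4. No conjugation can change B^2 = -4; the sign gives the class.


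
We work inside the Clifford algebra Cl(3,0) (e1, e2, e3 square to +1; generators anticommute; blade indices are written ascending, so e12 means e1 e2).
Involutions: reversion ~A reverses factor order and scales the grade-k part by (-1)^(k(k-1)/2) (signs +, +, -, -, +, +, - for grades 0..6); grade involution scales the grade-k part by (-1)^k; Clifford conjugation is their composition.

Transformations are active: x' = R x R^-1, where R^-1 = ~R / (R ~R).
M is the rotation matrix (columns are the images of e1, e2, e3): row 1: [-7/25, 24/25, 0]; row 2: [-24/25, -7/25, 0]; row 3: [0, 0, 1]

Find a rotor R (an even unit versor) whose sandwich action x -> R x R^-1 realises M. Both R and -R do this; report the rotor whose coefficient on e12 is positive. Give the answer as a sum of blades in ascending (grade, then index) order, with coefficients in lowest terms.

Method: write R = a + b12*e12 + b13*e13 + b23*e23 with a^2 + b12^2 + b13^2 + b23^2 = 1 (so R^-1 = ~R). Expanding the columns R e_j ~R gives tr M = 4a^2 - 1 and, from the antisymmetric part, M21 - M12 = -4a*b12, M13 - M31 = 4a*b13, M32 - M23 = -4a*b23.
Here tr M = 11/25, so a^2 = (1 + tr M)/4 = 9/25 and a = ±3/5. Taking a = 3/5: M21 - M12 = -48/25, M13 - M31 = 0, M32 - M23 = 0, giving b12 = 4/5, b13 = 0, b23 = 0, i.e. R = 3/5 + 4/5*e12.
Its e12 coefficient is already positive.
Answer: 3/5 + 4/5*e12. Recall the cover is two-to-one: with M of trace 11/25, both preimages act alike, and the stated e12 sign chooses the sheet.


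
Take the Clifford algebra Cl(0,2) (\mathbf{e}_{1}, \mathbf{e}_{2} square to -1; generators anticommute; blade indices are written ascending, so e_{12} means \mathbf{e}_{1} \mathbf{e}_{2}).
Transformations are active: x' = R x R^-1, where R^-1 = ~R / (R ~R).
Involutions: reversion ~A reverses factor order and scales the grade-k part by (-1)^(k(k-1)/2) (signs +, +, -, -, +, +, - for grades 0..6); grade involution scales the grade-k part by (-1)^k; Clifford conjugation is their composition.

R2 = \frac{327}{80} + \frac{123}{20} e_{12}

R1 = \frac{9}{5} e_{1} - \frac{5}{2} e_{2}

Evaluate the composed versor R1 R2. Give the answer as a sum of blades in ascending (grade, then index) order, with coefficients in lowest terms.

Distribute over the terms of R1 (each basis-blade product reordered to ascending indices, repeated generators contracted through their squares):
(\frac{9}{5} e_{1}) R2 = \frac{2943}{400} e_{1} - \frac{1107}{100} e_{2}
(-\frac{5}{2} e_{2}) R2 = -\frac{123}{8} e_{1} - \frac{327}{32} e_{2}
Summing the partial products and collecting blades:
Answer: -\frac{3207}{400} e_{1} - \frac{17031}{800} e_{2}


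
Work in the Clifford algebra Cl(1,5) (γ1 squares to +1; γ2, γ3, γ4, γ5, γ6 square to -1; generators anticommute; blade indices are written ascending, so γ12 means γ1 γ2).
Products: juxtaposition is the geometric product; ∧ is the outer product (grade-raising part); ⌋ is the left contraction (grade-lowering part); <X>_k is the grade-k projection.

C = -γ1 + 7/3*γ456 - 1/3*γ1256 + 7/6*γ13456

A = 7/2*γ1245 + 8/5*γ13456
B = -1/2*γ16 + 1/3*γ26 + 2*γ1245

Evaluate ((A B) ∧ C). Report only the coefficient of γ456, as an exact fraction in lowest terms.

step 1: -7 - 16/5*γ236 + 4/5*γ345 - 7/6*γ1456 + 7/4*γ2456 - 8/15*γ12345
step 2: 7*γ1 - 49/3*γ456 - 16/5*γ1236 + 7/3*γ1256 + 4/5*γ1345 - 7/4*γ12456 - 49/6*γ13456
Answer: -49/3


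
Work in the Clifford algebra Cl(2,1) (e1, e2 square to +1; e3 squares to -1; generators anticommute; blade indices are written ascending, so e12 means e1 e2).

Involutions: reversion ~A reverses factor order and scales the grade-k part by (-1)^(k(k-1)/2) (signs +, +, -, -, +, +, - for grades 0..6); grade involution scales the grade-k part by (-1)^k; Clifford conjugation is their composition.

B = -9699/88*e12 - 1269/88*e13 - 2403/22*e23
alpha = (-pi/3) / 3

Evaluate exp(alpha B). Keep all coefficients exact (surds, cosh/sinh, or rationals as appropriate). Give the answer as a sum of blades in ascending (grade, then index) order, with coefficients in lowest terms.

B^2 term by term: the squares give (-9699/88)^2*(e12)^2 + (-1269/88)^2*(e13)^2 + (-2403/22)^2*(e23)^2 = 94070601/7744*(-1) + 1610361/7744*(+1) + 5774409/484*(+1) = -9 (each basis 2-blade squares to minus the product of its generators' squares); cross terms between blades sharing an index anticommute and cancel. So B^2 = -9.
B^2 = -9 — circular case — the even/odd split gives cos and sin: l = 3, alpha*l = -pi/3, so exp(alpha B) = cos(-pi/3) + (sin(-pi/3)/3)*B = 1/2 + (-sqrt(3)/6)*B.
Answer: 1/2 + 3233*sqrt(3)/176*e12 + 423*sqrt(3)/176*e13 + 801*sqrt(3)/44*e23
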